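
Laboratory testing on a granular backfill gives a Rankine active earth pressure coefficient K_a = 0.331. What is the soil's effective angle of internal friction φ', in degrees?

30.2°

K_a = tan²(45° − φ/2) ⇒ 45° − φ/2 = arctan(√0.331) = 29.91°.
φ = 2(45° − 29.91°) = 30.17°.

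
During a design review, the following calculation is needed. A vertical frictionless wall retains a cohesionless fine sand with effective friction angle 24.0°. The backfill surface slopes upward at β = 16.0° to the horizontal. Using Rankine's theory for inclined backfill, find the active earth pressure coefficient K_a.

0.505

K_a = cos β · (cos β − √(cos²β − cos²φ)) / (cos β + √(cos²β − cos²φ)).
cos β = 0.9613, cos φ = 0.9135, √(cos²β − cos²φ) = 0.2991.
K_a = 0.9613 × (0.9613 − 0.2991)/(0.9613 + 0.2991) = 0.5050.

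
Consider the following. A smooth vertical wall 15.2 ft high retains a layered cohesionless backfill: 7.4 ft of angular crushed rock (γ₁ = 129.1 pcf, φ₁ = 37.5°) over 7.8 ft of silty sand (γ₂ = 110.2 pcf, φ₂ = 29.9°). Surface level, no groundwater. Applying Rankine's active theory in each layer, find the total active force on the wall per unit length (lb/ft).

K_a1 = tan²(45°−37.5°/2) = 0.2432; K_a2 = tan²(45°−29.9°/2) = 0.3347.
Layer 1: σ at base = K_a1 γ₁ h₁ = 232.3 psf; P₁ = ½×232.3×7.4 = 859.6.
Layer 2: σ_v at top = γ₁h₁ = 955.3; σ_h top = K_a2×955.3 = 319.7; σ_h base = K_a2×(955.3+110.2×7.8) = 607.4.
P₂ = ½(319.7+607.4)×7.8 = 3616. Total P_a = 859.6+3616 = 4475 lb/ft.

4480 lb/ft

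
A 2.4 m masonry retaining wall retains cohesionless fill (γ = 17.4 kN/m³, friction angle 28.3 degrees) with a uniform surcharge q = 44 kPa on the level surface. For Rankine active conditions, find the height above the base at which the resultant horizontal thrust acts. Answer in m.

K_a = 0.3568.
Triangular part P₁ = ½K_aγH² = 17.88 at H/3 = 0.8000 m; rectangular part P₂ = K_a q H = 37.68 at H/2 = 1.200 m.
ȳ = (P₁·0.8000 + P₂·1.200)/(P₁+P₂) = 1.071 m.

1.07 m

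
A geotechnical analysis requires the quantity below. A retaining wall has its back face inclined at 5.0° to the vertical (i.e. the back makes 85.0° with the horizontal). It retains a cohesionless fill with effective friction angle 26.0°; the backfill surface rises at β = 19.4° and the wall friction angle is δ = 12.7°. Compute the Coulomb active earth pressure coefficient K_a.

0.563

K_a = sin²(α+φ) / [sin²α · sin(α−δ) · (1 + √{sin(φ+δ)sin(φ−β) / (sin(α−δ)sin(α+β))})²].
With α = 85.0°, φ = 26.0°, δ = 12.7°, β = 19.4°: K_a = 0.5635.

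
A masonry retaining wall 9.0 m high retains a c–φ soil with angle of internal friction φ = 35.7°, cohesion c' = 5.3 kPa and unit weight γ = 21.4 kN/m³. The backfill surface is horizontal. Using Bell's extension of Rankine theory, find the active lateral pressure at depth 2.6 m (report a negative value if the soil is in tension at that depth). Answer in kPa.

K_a = (1 − sin φ)/(1 + sin φ) = 0.2630.
σ_a = K_a γ z − 2c√K_a = 0.2630×21.4×2.6 − 2×5.3×0.5128 = 9.197 kPa.

9.20 kPa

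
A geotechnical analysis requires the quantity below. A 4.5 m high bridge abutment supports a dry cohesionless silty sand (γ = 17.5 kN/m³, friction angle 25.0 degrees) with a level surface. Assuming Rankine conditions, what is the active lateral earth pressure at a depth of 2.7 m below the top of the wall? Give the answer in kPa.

19.2 kPa

K_a = (1 − sin φ)/(1 + sin φ) = 0.4059.
σ_h = K_a γ z = 0.4059 × 17.5 × 2.7 = 19.18 kPa.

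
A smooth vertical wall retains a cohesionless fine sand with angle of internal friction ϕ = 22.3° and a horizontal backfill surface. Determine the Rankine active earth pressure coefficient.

K_a = tan²(45° − φ/2) = tan²(33.85°) = 0.4498.

0.450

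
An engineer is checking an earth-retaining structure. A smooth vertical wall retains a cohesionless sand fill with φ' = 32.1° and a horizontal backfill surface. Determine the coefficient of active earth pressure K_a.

K_a = (1 − sin φ)/(1 + sin φ) = (1 − sin 32.1°)/(1 + sin 32.1°) = 0.3060.

0.306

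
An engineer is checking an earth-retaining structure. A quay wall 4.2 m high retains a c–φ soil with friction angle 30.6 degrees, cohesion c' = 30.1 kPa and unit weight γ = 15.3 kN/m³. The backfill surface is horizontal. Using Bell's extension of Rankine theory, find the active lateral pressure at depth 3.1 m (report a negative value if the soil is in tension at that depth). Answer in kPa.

K_a = (1 − sin φ)/(1 + sin φ) = 0.3253.
σ_a = K_a γ z − 2c√K_a = 0.3253×15.3×3.1 − 2×30.1×0.5704 = -18.91 kPa.

-18.9 kPa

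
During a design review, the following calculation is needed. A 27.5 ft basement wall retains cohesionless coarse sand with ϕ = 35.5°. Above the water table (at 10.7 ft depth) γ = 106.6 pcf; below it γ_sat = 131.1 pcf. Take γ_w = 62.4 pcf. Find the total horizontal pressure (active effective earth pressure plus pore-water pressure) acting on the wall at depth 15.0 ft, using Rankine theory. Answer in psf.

K_a = (1 − sin φ)/(1 + sin φ) = 0.2653.
γ' = 131.1 − 62.4 = 68.70 pcf.
Effective vertical stress at 15.0 ft: σ'_v = 106.6×10.7 + 68.70×4.30 = 1436 psf.
σ'_h = K_a σ'_v = 0.2653 × 1436 = 380.9 psf; u = γ_w × 4.30 = 268.3 psf.
Total σ_h = 380.9 + 268.3 = 649.2 psf.

649 psf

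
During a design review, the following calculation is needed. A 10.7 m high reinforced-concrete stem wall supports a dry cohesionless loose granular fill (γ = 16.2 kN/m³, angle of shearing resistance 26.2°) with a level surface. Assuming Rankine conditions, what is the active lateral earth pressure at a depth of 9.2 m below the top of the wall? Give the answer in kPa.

57.7 kPa

K_a = (1 − sin φ)/(1 + sin φ) = 0.3874.
σ_h = K_a γ z = 0.3874 × 16.2 × 9.2 = 57.74 kPa.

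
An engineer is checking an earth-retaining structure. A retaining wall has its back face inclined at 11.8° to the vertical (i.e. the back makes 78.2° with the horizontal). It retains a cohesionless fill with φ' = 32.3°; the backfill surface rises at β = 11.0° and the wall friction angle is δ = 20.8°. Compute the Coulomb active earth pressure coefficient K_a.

0.431

K_a = sin²(α+φ) / [sin²α · sin(α−δ) · (1 + √{sin(φ+δ)sin(φ−β) / (sin(α−δ)sin(α+β))})²].
With α = 78.2°, φ = 32.3°, δ = 20.8°, β = 11.0°: K_a = 0.4314.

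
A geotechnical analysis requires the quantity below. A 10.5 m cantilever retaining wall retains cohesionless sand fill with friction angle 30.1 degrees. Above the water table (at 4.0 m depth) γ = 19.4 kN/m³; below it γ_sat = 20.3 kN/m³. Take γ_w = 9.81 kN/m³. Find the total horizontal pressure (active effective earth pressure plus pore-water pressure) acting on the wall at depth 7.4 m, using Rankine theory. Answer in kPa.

K_a = (1 − sin φ)/(1 + sin φ) = 0.3320.
γ' = 20.3 − 9.81 = 10.49 kN/m³.
Effective vertical stress at 7.4 m: σ'_v = 19.4×4.0 + 10.49×3.40 = 113.3 kPa.
σ'_h = K_a σ'_v = 0.3320 × 113.3 = 37.60 kPa; u = γ_w × 3.40 = 33.35 kPa.
Total σ_h = 37.60 + 33.35 = 70.96 kPa.

71.0 kPa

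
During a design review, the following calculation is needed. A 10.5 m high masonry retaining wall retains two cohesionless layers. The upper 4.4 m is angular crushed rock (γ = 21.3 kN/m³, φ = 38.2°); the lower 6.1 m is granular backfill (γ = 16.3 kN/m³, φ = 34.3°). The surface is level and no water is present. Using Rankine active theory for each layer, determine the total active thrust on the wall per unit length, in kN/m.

K_a1 = tan²(45°−38.2°/2) = 0.2358; K_a2 = tan²(45°−34.3°/2) = 0.2792.
Layer 1: σ at base = K_a1 γ₁ h₁ = 22.10 kPa; P₁ = ½×22.10×4.4 = 48.61.
Layer 2: σ_v at top = γ₁h₁ = 93.72; σ_h top = K_a2×93.72 = 26.16; σ_h base = K_a2×(93.72+16.3×6.1) = 53.92.
P₂ = ½(26.16+53.92)×6.1 = 244.3. Total P_a = 48.61+244.3 = 292.9 kN/m.

293 kN/m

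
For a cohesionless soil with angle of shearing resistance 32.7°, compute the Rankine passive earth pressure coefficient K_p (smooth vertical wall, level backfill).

K_p = (1 + sin φ)/(1 − sin φ) = tan²(45° + 32.7°/2) = 3.350.

3.35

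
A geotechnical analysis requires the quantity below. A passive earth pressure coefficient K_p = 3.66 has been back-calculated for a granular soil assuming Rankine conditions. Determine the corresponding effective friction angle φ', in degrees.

K_p = (1+sin φ)/(1−sin φ) ⇒ sin φ = (K_p − 1)/(K_p + 1) = 0.5708.
φ = arcsin(0.5708) = 34.81°.

34.8°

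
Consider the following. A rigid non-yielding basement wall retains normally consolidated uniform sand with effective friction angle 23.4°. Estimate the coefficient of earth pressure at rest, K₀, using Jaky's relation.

0.603

K₀ = 1 − sin φ' = 1 − sin 23.4° = 0.6029.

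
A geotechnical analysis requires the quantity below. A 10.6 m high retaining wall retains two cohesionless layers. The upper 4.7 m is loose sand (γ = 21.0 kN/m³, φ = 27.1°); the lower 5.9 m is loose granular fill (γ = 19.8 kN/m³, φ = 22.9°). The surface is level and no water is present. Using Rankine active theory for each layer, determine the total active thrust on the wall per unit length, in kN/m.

K_a1 = tan²(45°−27.1°/2) = 0.3741; K_a2 = tan²(45°−22.9°/2) = 0.4398.
Layer 1: σ at base = K_a1 γ₁ h₁ = 36.92 kPa; P₁ = ½×36.92×4.7 = 86.76.
Layer 2: σ_v at top = γ₁h₁ = 98.70; σ_h top = K_a2×98.70 = 43.40; σ_h base = K_a2×(98.70+19.8×5.9) = 94.78.
P₂ = ½(43.40+94.78)×5.9 = 407.6. Total P_a = 86.76+407.6 = 494.4 kN/m.

494 kN/m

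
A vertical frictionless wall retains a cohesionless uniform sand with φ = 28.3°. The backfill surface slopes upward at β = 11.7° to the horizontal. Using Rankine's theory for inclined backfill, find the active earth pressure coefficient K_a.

0.383

K_a = cos β · (cos β − √(cos²β − cos²φ)) / (cos β + √(cos²β − cos²φ)).
cos β = 0.9792, cos φ = 0.8805, √(cos²β − cos²φ) = 0.4285.
K_a = 0.9792 × (0.9792 − 0.4285)/(0.9792 + 0.4285) = 0.3831.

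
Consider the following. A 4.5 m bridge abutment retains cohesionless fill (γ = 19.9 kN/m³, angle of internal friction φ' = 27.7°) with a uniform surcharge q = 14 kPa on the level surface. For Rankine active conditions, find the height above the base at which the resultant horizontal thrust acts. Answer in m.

K_a = 0.3653.
Triangular part P₁ = ½K_aγH² = 73.61 at H/3 = 1.500 m; rectangular part P₂ = K_a q H = 23.02 at H/2 = 2.250 m.
ȳ = (P₁·1.500 + P₂·2.250)/(P₁+P₂) = 1.679 m.

1.68 m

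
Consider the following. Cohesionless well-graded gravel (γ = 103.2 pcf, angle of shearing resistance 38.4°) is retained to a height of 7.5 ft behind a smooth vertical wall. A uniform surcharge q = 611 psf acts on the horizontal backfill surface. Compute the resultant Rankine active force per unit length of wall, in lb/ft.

1750 lb/ft

K_a = tan²(45° − φ/2) = 0.2337.
Soil triangle: ½ K_a γ H² = 0.5×0.2337×103.2×7.5² = 678.3 lb/ft.
Surcharge rectangle: K_a q H = 0.2337×611×7.5 = 1071 lb/ft.
Total = 678.3 + 1071 = 1749 lb/ft.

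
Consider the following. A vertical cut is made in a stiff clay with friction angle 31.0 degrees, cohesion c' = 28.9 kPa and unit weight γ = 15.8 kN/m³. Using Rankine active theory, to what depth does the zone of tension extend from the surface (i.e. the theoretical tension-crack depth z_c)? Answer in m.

6.47 m

K_a = tan²(45° − 31.0°/2) = 0.3201; √K_a = 0.5658.
The active pressure is zero where K_a γ z = 2c√K_a, so z_c = 2c/(γ√K_a) = 2×28.9/(15.8×0.5658) = 6.466 m.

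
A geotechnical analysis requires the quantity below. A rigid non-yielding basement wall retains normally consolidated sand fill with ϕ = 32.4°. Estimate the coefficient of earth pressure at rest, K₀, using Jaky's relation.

K₀ = 1 − sin φ' = 1 − sin 32.4° = 0.4642.

0.464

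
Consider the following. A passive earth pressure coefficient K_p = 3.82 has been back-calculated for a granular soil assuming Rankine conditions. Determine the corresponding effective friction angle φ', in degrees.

K_p = (1+sin φ)/(1−sin φ) ⇒ sin φ = (K_p − 1)/(K_p + 1) = 0.5851.
φ = arcsin(0.5851) = 35.81°.

35.8°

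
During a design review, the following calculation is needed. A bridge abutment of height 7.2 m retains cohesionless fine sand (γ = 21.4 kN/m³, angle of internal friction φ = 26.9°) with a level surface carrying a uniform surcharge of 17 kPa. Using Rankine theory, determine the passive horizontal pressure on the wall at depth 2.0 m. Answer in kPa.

K_p = (1 + sin φ)/(1 − sin φ) = 2.653.
σ_v = γz + q = 21.4 × 2.0 + 17 = 59.80 kPa.
σ_h = K_p σ_v = 2.653 × 59.80 = 158.6 kPa.

159 kPa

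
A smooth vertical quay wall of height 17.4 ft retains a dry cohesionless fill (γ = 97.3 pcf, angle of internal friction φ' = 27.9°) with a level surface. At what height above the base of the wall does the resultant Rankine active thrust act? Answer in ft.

5.80 ft

K_a = 0.3625.
The pressure distribution is triangular, so the resultant acts at H/3 above the base = 17.4/3 = 5.800 ft.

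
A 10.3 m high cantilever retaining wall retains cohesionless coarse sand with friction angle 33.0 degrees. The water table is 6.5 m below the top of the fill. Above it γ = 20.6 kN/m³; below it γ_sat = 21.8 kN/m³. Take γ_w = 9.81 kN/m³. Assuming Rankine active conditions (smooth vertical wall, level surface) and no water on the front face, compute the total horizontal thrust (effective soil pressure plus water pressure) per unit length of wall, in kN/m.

375 kN/m

K_a = tan²(45° − φ/2) = 0.2948.
γ' = 21.8 − 9.81 = 11.99 kN/m³. Depth below WT = 3.8 m.
σ'_h at WT = K_a γ d_w = 39.47 kPa; at base = 39.47 + K_a γ' × 3.8 = 52.91 kPa.
P₁ (0–6.5 m) = ½×39.47×6.5 = 128.3. P₂ (6.5–10.3 m) = ½(39.47+52.91)×3.8 = 175.5.
P_w = ½ γ_w h₂² = 0.5×9.81×3.8² = 70.83. Total = 128.3+175.5+70.83 = 374.6 kN/m.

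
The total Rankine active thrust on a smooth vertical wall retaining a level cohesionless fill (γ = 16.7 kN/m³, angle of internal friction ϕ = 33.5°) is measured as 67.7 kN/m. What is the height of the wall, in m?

5.30 m

K_a = 0.2887. P_a = ½ K_a γ H² ⇒ H = √(2P_a/(K_a γ)).
H = √(2×67.7/(0.2887×16.7)) = 5.299 m.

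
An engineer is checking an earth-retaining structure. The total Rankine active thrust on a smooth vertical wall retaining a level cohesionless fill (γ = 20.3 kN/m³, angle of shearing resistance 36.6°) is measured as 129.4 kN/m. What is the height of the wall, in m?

K_a = 0.2530. P_a = ½ K_a γ H² ⇒ H = √(2P_a/(K_a γ)).
H = √(2×129.4/(0.2530×20.3)) = 7.099 m.

7.10 m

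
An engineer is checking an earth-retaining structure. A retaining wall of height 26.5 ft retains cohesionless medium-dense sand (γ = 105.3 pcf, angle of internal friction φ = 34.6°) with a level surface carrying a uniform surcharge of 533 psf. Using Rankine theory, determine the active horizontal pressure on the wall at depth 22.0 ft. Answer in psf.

785 psf

K_a = (1 − sin φ)/(1 + sin φ) = 0.2756.
σ_v = γz + q = 105.3 × 22.0 + 533 = 2850 psf.
σ_h = K_a σ_v = 0.2756 × 2850 = 785.5 psf.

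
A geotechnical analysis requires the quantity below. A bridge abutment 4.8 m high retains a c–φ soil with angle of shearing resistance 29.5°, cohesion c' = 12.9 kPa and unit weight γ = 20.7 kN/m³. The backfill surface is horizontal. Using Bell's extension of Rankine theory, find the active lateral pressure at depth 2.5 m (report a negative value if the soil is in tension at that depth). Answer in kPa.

K_a = (1 − sin φ)/(1 + sin φ) = 0.3401.
σ_a = K_a γ z − 2c√K_a = 0.3401×20.7×2.5 − 2×12.9×0.5832 = 2.554 kPa.

2.55 kPa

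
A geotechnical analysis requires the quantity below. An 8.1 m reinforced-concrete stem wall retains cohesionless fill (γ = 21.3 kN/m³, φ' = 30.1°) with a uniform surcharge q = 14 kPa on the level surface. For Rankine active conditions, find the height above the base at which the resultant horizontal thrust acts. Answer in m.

K_a = 0.3320.
Triangular part P₁ = ½K_aγH² = 232.0 at H/3 = 2.700 m; rectangular part P₂ = K_a q H = 37.65 at H/2 = 4.050 m.
ȳ = (P₁·2.700 + P₂·4.050)/(P₁+P₂) = 2.889 m.

2.89 m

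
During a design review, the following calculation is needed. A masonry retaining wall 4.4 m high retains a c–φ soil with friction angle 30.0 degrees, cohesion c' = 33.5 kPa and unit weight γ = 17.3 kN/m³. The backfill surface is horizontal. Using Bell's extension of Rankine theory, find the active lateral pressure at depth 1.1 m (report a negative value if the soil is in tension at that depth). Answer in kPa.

-32.3 kPa

K_a = (1 − sin φ)/(1 + sin φ) = 0.3333.
σ_a = K_a γ z − 2c√K_a = 0.3333×17.3×1.1 − 2×33.5×0.5774 = -32.34 kPa.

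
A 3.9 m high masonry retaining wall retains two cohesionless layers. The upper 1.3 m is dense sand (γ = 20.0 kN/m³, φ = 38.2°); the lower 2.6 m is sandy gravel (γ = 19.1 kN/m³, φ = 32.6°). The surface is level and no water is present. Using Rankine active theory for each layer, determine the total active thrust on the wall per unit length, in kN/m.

K_a1 = tan²(45°−38.2°/2) = 0.2358; K_a2 = tan²(45°−32.6°/2) = 0.2997.
Layer 1: σ at base = K_a1 γ₁ h₁ = 6.130 kPa; P₁ = ½×6.130×1.3 = 3.985.
Layer 2: σ_v at top = γ₁h₁ = 26.00; σ_h top = K_a2×26.00 = 7.793; σ_h base = K_a2×(26.00+19.1×2.6) = 22.68.
P₂ = ½(7.793+22.68)×2.6 = 39.61. Total P_a = 3.985+39.61 = 43.60 kN/m.

43.6 kN/m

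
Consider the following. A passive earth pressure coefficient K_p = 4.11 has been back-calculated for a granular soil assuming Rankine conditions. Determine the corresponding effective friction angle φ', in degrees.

37.5°

K_p = (1+sin φ)/(1−sin φ) ⇒ sin φ = (K_p − 1)/(K_p + 1) = 0.6086.
φ = arcsin(0.6086) = 37.49°.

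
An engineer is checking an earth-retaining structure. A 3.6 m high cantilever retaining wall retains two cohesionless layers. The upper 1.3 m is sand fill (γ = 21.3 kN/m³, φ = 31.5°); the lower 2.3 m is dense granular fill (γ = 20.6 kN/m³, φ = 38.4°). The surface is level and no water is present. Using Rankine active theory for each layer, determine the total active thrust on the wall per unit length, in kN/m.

K_a1 = tan²(45°−31.5°/2) = 0.3136; K_a2 = tan²(45°−38.4°/2) = 0.2337.
Layer 1: σ at base = K_a1 γ₁ h₁ = 8.684 kPa; P₁ = ½×8.684×1.3 = 5.645.
Layer 2: σ_v at top = γ₁h₁ = 27.69; σ_h top = K_a2×27.69 = 6.471; σ_h base = K_a2×(27.69+20.6×2.3) = 17.54.
P₂ = ½(6.471+17.54)×2.3 = 27.62. Total P_a = 5.645+27.62 = 33.26 kN/m.

33.3 kN/m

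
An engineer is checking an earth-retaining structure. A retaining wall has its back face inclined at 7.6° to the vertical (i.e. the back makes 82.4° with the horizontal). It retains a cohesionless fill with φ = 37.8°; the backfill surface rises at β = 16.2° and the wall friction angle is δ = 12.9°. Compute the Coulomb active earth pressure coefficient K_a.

K_a = sin²(α+φ) / [sin²α · sin(α−δ) · (1 + √{sin(φ+δ)sin(φ−β) / (sin(α−δ)sin(α+β))})²].
With α = 82.4°, φ = 37.8°, δ = 12.9°, β = 16.2°: K_a = 0.3358.

0.336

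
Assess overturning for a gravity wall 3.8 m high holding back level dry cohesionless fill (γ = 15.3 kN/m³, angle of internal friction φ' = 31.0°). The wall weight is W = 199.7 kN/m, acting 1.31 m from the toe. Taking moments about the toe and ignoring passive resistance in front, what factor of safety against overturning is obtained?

5.84

K_a = tan²(45° − 31.0°/2) = 0.3201.
P_a = ½K_aγH² = 0.5×0.3201×15.3×3.8² = 35.36 kN/m, acting at H/3 = 1.267 m above the base.
Overturning moment M_o = P_a × H/3 = 35.36 × 1.267 = 44.79.
Resisting moment M_r = W × 1.31 = 199.7 × 1.31 = 261.6.
FS_overturning = M_r/M_o = 261.6/44.79 = 5.841.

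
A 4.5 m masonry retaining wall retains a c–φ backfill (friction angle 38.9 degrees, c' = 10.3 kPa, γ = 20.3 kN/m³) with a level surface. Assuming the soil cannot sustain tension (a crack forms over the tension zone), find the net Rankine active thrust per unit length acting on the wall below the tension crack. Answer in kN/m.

K_a = 0.2285; √K_a = 0.4780.
Tension-crack depth z_c = 2c/(γ√K_a) = 2×10.3/(20.3×0.4780) = 2.123 m.
σ_a at base = K_a γ H − 2c√K_a = 0.2285×20.3×4.5 − 2×10.3×0.4780 = 11.03 kPa.
P_a = ½ × 11.03 × (H − z_c) = 0.5×11.03×2.377 = 13.11 kN/m.

13.1 kN/m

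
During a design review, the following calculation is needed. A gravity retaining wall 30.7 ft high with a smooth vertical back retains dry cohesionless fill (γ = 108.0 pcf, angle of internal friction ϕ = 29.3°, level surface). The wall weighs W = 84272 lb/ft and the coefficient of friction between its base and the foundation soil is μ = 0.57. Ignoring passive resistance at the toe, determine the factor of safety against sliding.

2.75

K_a = tan²(45° − 29.3°/2) = 0.3428.
P_a = ½K_aγH² = 0.5×0.3428×108.0×30.7² = 17450 lb/ft, acting at H/3 = 10.23 ft above the base.
FS_sliding = μW / P_a = 0.57×84272 / 17450 = 2.753.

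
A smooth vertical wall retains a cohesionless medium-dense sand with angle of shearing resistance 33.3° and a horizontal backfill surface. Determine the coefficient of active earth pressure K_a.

K_a = (1 − sin φ)/(1 + sin φ) = (1 − sin 33.3°)/(1 + sin 33.3°) = 0.2911.

0.291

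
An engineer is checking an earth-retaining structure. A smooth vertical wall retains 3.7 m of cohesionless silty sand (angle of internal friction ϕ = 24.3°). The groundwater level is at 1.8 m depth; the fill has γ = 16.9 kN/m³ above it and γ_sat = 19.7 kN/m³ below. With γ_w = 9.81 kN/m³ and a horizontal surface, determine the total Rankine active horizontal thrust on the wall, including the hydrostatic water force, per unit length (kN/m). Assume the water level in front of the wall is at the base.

K_a = tan²(45° − φ/2) = 0.4169.
γ' = 19.7 − 9.81 = 9.890 kN/m³. Depth below WT = 1.9 m.
σ'_h at WT = K_a γ d_w = 12.68 kPa; at base = 12.68 + K_a γ' × 1.9 = 20.52 kPa.
P₁ (0–1.8 m) = ½×12.68×1.8 = 11.41. P₂ (1.8–3.7 m) = ½(12.68+20.52)×1.9 = 31.54.
P_w = ½ γ_w h₂² = 0.5×9.81×1.9² = 17.71. Total = 11.41+31.54+17.71 = 60.66 kN/m.

60.7 kN/m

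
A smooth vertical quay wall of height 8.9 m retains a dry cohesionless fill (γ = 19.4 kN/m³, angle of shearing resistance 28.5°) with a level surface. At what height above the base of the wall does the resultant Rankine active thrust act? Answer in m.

K_a = 0.3540.
The pressure distribution is triangular, so the resultant acts at H/3 above the base = 8.9/3 = 2.967 m.

2.97 m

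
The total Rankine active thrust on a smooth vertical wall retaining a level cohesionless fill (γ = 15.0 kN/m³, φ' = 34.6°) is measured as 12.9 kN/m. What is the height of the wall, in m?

K_a = 0.2756. P_a = ½ K_a γ H² ⇒ H = √(2P_a/(K_a γ)).
H = √(2×12.9/(0.2756×15.0)) = 2.498 m.

2.50 m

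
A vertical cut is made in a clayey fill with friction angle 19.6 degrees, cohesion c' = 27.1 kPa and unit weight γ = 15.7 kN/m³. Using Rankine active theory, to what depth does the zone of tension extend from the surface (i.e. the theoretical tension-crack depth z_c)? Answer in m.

4.89 m

K_a = tan²(45° − 19.6°/2) = 0.4976; √K_a = 0.7054.
The active pressure is zero where K_a γ z = 2c√K_a, so z_c = 2c/(γ√K_a) = 2×27.1/(15.7×0.7054) = 4.894 m.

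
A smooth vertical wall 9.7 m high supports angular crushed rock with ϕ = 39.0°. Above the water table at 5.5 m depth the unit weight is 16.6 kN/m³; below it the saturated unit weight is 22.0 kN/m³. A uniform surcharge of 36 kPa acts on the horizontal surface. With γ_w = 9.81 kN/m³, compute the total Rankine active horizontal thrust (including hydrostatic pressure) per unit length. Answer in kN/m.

335 kN/m

K_a = tan²(45° − φ/2) = 0.2275.
γ' = 22.0 − 9.81 = 12.19 kN/m³. h₂ = H − d_w = 4.2 m.
σ'_h: at surface K_a·q = 8.190; at WT K_a(q+γd_w) = 28.96; at base K_a(q+γd_w+γ'h₂) = 40.61 kPa.
P₁ = ½(8.190+28.96)×5.5 = 102.2; P₂ = ½(28.96+40.61)×4.2 = 146.1; P_w = ½γ_w h₂² = 86.52.
Total = 102.2+146.1+86.52 = 334.8 kN/m.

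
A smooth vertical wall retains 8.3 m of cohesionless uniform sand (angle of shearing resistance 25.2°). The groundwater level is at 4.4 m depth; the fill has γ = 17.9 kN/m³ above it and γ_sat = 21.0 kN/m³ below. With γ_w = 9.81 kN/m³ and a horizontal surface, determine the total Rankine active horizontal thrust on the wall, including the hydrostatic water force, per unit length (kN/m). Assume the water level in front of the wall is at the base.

K_a = tan²(45° − φ/2) = 0.4027.
γ' = 21.0 − 9.81 = 11.19 kN/m³. Depth below WT = 3.9 m.
σ'_h at WT = K_a γ d_w = 31.72 kPa; at base = 31.72 + K_a γ' × 3.9 = 49.30 kPa.
P₁ (0–4.4 m) = ½×31.72×4.4 = 69.78. P₂ (4.4–8.3 m) = ½(31.72+49.30)×3.9 = 158.0.
P_w = ½ γ_w h₂² = 0.5×9.81×3.9² = 74.61. Total = 69.78+158.0+74.61 = 302.4 kN/m.

302 kN/m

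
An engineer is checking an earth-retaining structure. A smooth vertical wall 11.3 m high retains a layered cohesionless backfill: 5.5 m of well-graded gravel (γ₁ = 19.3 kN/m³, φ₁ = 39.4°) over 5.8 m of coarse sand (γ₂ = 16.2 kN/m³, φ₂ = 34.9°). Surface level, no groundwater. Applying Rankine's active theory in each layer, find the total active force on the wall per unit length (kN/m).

307 kN/m

K_a1 = tan²(45°−39.4°/2) = 0.2234; K_a2 = tan²(45°−34.9°/2) = 0.2721.
Layer 1: σ at base = K_a1 γ₁ h₁ = 23.72 kPa; P₁ = ½×23.72×5.5 = 65.23.
Layer 2: σ_v at top = γ₁h₁ = 106.2; σ_h top = K_a2×106.2 = 28.89; σ_h base = K_a2×(106.2+16.2×5.8) = 54.46.
P₂ = ½(28.89+54.46)×5.8 = 241.7. Total P_a = 65.23+241.7 = 306.9 kN/m.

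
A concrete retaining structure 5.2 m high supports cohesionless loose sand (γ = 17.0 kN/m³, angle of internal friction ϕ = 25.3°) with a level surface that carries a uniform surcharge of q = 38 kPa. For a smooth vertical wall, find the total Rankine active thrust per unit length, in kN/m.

K_a = tan²(45° − φ/2) = 0.4012.
Soil triangle: ½ K_a γ H² = 0.5×0.4012×17.0×5.2² = 92.21 kN/m.
Surcharge rectangle: K_a q H = 0.4012×38×5.2 = 79.28 kN/m.
Total = 92.21 + 79.28 = 171.5 kN/m.

171 kN/m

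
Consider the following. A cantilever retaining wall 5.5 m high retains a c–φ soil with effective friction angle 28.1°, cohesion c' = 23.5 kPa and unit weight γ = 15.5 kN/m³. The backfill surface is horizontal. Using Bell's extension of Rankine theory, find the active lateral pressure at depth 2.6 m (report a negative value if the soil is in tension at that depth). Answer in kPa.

K_a = (1 − sin φ)/(1 + sin φ) = 0.3596.
σ_a = K_a γ z − 2c√K_a = 0.3596×15.5×2.6 − 2×23.5×0.5997 = -13.69 kPa.

-13.7 kPa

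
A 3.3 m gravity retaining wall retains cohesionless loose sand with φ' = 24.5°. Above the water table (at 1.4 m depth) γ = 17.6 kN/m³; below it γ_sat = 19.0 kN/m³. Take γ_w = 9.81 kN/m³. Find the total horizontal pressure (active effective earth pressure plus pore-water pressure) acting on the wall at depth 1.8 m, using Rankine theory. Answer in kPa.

K_a = (1 − sin φ)/(1 + sin φ) = 0.4137.
γ' = 19.0 − 9.81 = 9.190 kN/m³.
Effective vertical stress at 1.8 m: σ'_v = 17.6×1.4 + 9.190×0.400 = 28.32 kPa.
σ'_h = K_a σ'_v = 0.4137 × 28.32 = 11.72 kPa; u = γ_w × 0.400 = 3.924 kPa.
Total σ_h = 11.72 + 3.924 = 15.64 kPa.

15.6 kPa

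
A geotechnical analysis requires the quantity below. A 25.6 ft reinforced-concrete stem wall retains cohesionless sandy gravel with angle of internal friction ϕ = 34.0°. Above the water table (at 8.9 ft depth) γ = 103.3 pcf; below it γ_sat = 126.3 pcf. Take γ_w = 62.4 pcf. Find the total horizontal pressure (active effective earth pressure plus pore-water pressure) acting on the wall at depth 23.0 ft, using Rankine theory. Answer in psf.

K_a = (1 − sin φ)/(1 + sin φ) = 0.2827.
γ' = 126.3 − 62.4 = 63.90 pcf.
Effective vertical stress at 23.0 ft: σ'_v = 103.3×8.9 + 63.90×14.1 = 1820 psf.
σ'_h = K_a σ'_v = 0.2827 × 1820 = 514.6 psf; u = γ_w × 14.1 = 879.8 psf.
Total σ_h = 514.6 + 879.8 = 1394 psf.

1390 psf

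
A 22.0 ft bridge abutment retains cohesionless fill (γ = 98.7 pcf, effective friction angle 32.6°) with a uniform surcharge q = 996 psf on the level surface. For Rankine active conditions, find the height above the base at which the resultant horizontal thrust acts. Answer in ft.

9.09 ft

K_a = 0.2997.
Triangular part P₁ = ½K_aγH² = 7159 at H/3 = 7.333 ft; rectangular part P₂ = K_a q H = 6568 at H/2 = 11.00 ft.
ȳ = (P₁·7.333 + P₂·11.00)/(P₁+P₂) = 9.088 ft.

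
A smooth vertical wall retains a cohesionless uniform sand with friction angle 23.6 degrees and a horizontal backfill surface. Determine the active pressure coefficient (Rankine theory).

K_a = (1 − sin φ)/(1 + sin φ) = (1 − sin 23.6°)/(1 + sin 23.6°) = 0.4282.

0.428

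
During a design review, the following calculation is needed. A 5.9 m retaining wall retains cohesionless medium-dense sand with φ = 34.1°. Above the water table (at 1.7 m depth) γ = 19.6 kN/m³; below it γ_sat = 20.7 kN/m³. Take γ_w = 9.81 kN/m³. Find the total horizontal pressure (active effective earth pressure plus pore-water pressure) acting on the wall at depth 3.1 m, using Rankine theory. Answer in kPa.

27.4 kPa

K_a = (1 − sin φ)/(1 + sin φ) = 0.2815.
γ' = 20.7 − 9.81 = 10.89 kN/m³.
Effective vertical stress at 3.1 m: σ'_v = 19.6×1.7 + 10.89×1.40 = 48.57 kPa.
σ'_h = K_a σ'_v = 0.2815 × 48.57 = 13.67 kPa; u = γ_w × 1.40 = 13.73 kPa.
Total σ_h = 13.67 + 13.73 = 27.41 kPa.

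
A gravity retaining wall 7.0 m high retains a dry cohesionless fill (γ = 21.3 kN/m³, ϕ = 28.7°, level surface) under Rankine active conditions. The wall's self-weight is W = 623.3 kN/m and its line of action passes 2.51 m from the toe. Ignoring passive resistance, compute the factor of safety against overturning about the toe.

K_a = tan²(45° − 28.7°/2) = 0.3511.
P_a = ½K_aγH² = 0.5×0.3511×21.3×7.0² = 183.2 kN/m, acting at H/3 = 2.333 m above the base.
Overturning moment M_o = P_a × H/3 = 183.2 × 2.333 = 427.6.
Resisting moment M_r = W × 2.51 = 623.3 × 2.51 = 1564.
FS_overturning = M_r/M_o = 1564/427.6 = 3.659.

3.66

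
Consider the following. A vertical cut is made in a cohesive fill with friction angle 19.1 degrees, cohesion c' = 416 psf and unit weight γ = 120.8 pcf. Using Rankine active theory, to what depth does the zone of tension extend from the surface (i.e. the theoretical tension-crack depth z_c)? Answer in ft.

9.67 ft

K_a = tan²(45° − 19.1°/2) = 0.5069; √K_a = 0.7120.
The active pressure is zero where K_a γ z = 2c√K_a, so z_c = 2c/(γ√K_a) = 2×416/(120.8×0.7120) = 9.674 ft.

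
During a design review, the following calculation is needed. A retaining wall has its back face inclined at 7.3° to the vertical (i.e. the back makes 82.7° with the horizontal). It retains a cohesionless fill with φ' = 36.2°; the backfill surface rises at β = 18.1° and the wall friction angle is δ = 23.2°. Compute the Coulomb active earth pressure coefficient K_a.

K_a = sin²(α+φ) / [sin²α · sin(α−δ) · (1 + √{sin(φ+δ)sin(φ−β) / (sin(α−δ)sin(α+β))})²].
With α = 82.7°, φ = 36.2°, δ = 23.2°, β = 18.1°: K_a = 0.3705.

0.371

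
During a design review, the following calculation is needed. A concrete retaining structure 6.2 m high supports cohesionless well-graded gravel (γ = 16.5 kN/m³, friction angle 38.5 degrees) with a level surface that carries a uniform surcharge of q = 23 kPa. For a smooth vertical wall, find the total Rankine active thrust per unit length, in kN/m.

107 kN/m

K_a = tan²(45° − φ/2) = 0.2327.
Soil triangle: ½ K_a γ H² = 0.5×0.2327×16.5×6.2² = 73.78 kN/m.
Surcharge rectangle: K_a q H = 0.2327×23×6.2 = 33.18 kN/m.
Total = 73.78 + 33.18 = 107.0 kN/m.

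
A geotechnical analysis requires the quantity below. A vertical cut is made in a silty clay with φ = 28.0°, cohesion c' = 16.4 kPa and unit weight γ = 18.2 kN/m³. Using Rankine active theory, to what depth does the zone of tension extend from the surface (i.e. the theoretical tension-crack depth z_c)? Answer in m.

K_a = tan²(45° − 28.0°/2) = 0.3610; √K_a = 0.6009.
The active pressure is zero where K_a γ z = 2c√K_a, so z_c = 2c/(γ√K_a) = 2×16.4/(18.2×0.6009) = 2.999 m.

3.00 m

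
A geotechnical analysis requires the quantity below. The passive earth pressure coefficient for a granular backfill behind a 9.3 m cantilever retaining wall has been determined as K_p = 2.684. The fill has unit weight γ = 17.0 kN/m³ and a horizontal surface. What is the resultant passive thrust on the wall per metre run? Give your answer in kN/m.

P = ½ K_p γ H² = 0.5 × 2.684 × 17.0 × 9.3² = 1973 kN/m.

1970 kN/m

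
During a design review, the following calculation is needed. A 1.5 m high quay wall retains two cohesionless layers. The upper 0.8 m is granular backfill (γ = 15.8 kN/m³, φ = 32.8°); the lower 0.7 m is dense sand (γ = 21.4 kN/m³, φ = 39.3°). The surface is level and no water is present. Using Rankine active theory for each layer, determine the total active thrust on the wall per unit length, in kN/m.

K_a1 = tan²(45°−32.8°/2) = 0.2973; K_a2 = tan²(45°−39.3°/2) = 0.2245.
Layer 1: σ at base = K_a1 γ₁ h₁ = 3.757 kPa; P₁ = ½×3.757×0.8 = 1.503.
Layer 2: σ_v at top = γ₁h₁ = 12.64; σ_h top = K_a2×12.64 = 2.837; σ_h base = K_a2×(12.64+21.4×0.7) = 6.199.
P₂ = ½(2.837+6.199)×0.7 = 3.163. Total P_a = 1.503+3.163 = 4.666 kN/m.

4.67 kN/m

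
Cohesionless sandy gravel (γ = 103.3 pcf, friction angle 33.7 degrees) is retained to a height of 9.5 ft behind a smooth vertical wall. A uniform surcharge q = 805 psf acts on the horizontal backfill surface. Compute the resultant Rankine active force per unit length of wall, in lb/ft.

K_a = tan²(45° − φ/2) = 0.2863.
Soil triangle: ½ K_a γ H² = 0.5×0.2863×103.3×9.5² = 1335 lb/ft.
Surcharge rectangle: K_a q H = 0.2863×805×9.5 = 2189 lb/ft.
Total = 1335 + 2189 = 3524 lb/ft.

3520 lb/ft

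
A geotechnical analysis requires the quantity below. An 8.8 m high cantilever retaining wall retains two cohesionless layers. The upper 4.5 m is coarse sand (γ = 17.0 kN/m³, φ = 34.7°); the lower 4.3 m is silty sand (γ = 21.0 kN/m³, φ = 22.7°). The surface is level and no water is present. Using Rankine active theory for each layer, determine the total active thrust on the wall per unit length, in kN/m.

K_a1 = tan²(45°−34.7°/2) = 0.2745; K_a2 = tan²(45°−22.7°/2) = 0.4431.
Layer 1: σ at base = K_a1 γ₁ h₁ = 21.00 kPa; P₁ = ½×21.00×4.5 = 47.24.
Layer 2: σ_v at top = γ₁h₁ = 76.50; σ_h top = K_a2×76.50 = 33.90; σ_h base = K_a2×(76.50+21.0×4.3) = 73.91.
P₂ = ½(33.90+73.91)×4.3 = 231.8. Total P_a = 47.24+231.8 = 279.0 kN/m.

279 kN/m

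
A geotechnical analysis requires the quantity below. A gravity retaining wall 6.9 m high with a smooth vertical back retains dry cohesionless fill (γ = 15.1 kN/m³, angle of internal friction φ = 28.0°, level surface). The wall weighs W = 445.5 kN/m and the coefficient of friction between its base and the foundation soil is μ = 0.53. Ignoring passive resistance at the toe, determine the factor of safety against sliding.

K_a = tan²(45° − 28.0°/2) = 0.3610.
P_a = ½K_aγH² = 0.5×0.3610×15.1×6.9² = 129.8 kN/m, acting at H/3 = 2.300 m above the base.
FS_sliding = μW / P_a = 0.53×445.5 / 129.8 = 1.819.

1.82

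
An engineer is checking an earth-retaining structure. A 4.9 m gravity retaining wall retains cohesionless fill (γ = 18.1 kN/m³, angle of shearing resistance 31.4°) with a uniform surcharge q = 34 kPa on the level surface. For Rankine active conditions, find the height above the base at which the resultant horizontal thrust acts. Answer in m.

K_a = 0.3149.
Triangular part P₁ = ½K_aγH² = 68.43 at H/3 = 1.633 m; rectangular part P₂ = K_a q H = 52.47 at H/2 = 2.450 m.
ȳ = (P₁·1.633 + P₂·2.450)/(P₁+P₂) = 1.988 m.

1.99 m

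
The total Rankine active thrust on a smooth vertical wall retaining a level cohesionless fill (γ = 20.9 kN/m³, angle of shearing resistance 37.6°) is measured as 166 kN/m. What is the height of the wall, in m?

K_a = 0.2421. P_a = ½ K_a γ H² ⇒ H = √(2P_a/(K_a γ)).
H = √(2×166/(0.2421×20.9)) = 8.100 m.

8.10 m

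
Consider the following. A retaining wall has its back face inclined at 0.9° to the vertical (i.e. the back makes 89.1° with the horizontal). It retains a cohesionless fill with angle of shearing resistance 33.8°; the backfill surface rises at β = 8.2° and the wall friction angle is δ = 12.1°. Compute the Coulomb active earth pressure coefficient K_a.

K_a = sin²(α+φ) / [sin²α · sin(α−δ) · (1 + √{sin(φ+δ)sin(φ−β) / (sin(α−δ)sin(α+β))})²].
With α = 89.1°, φ = 33.8°, δ = 12.1°, β = 8.2°: K_a = 0.2949.

0.295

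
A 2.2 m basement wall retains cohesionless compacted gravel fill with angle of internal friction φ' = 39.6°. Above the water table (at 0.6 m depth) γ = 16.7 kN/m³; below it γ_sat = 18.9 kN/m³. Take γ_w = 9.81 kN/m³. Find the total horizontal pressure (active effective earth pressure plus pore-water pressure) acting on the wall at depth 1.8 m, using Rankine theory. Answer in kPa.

K_a = (1 − sin φ)/(1 + sin φ) = 0.2214.
γ' = 18.9 − 9.81 = 9.090 kN/m³.
Effective vertical stress at 1.8 m: σ'_v = 16.7×0.6 + 9.090×1.20 = 20.93 kPa.
σ'_h = K_a σ'_v = 0.2214 × 20.93 = 4.634 kPa; u = γ_w × 1.20 = 11.77 kPa.
Total σ_h = 4.634 + 11.77 = 16.41 kPa.

16.4 kPa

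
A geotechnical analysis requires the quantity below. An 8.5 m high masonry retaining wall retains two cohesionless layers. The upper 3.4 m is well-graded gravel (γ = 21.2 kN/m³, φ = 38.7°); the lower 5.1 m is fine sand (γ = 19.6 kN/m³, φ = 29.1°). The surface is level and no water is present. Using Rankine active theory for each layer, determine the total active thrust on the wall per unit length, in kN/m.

243 kN/m

K_a1 = tan²(45°−38.7°/2) = 0.2306; K_a2 = tan²(45°−29.1°/2) = 0.3456.
Layer 1: σ at base = K_a1 γ₁ h₁ = 16.62 kPa; P₁ = ½×16.62×3.4 = 28.26.
Layer 2: σ_v at top = γ₁h₁ = 72.08; σ_h top = K_a2×72.08 = 24.91; σ_h base = K_a2×(72.08+19.6×5.1) = 59.46.
P₂ = ½(24.91+59.46)×5.1 = 215.1. Total P_a = 28.26+215.1 = 243.4 kN/m.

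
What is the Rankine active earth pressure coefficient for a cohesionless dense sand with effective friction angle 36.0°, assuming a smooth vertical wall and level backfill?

K_a = tan²(45° − φ/2) = tan²(27.00°) = 0.2596.

0.260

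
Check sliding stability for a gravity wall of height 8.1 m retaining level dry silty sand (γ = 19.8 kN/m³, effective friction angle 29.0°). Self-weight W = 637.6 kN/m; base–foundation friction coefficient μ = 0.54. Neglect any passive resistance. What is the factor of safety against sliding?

K_a = tan²(45° − 29.0°/2) = 0.3470.
P_a = ½K_aγH² = 0.5×0.3470×19.8×8.1² = 225.4 kN/m, acting at H/3 = 2.700 m above the base.
FS_sliding = μW / P_a = 0.54×637.6 / 225.4 = 1.528.

1.53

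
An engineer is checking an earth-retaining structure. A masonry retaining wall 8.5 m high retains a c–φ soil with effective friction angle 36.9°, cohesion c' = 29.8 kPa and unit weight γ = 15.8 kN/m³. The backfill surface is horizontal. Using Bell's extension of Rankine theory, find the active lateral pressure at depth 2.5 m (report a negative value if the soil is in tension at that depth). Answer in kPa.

K_a = (1 − sin φ)/(1 + sin φ) = 0.2497.
σ_a = K_a γ z − 2c√K_a = 0.2497×15.8×2.5 − 2×29.8×0.4997 = -19.92 kPa.

-19.9 kPa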